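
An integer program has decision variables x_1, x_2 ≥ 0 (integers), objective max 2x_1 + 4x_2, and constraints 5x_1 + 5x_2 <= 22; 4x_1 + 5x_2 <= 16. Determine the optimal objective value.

Relaxing integrality, the LP optimum is 12.80 at (x_1,x_2) = (0, 3.2), which is not an integer point.
(x_1,x_2)=(0,3): 5·0+5·3=15≤22, 4·0+5·3=15≤16, objective 12.
(x_1,x_2)=(1,2): 5·1+5·2=15≤22, 4·1+5·2=14≤16, objective 10.
(x_1,x_2)=(0,2): 5·0+5·2=10≤22, 4·0+5·2=10≤16, objective 8.
No feasible integer point exceeds 12.

12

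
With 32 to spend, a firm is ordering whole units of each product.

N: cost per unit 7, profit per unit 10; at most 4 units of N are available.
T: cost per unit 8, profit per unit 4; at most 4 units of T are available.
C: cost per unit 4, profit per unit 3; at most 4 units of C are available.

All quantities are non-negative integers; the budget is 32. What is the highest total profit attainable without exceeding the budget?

This is a bounded integer knapsack.
4×N and 1×C: cost 32 ≤ 32, profit 4·10 + 1·3 = 43.
4×N: cost 28 ≤ 32, profit 4·10 = 40.
Best is 43.

43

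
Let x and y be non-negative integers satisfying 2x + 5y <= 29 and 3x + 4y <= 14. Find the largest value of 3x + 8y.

Relaxing integrality, the LP optimum is 28.00 at (x,y) = (0, 3.5), which is not an integer point.
(x,y)=(0,3): 2·0+5·3=15≤29, 3·0+4·3=12≤14, objective 24.
(x,y)=(1,2): 2·1+5·2=12≤29, 3·1+4·2=11≤14, objective 19.
Maximum is 24 at (x,y)=(0,3).

24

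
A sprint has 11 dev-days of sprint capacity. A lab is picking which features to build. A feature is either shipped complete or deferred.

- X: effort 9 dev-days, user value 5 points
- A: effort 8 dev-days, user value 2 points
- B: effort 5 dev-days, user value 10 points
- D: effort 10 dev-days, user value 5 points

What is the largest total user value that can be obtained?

10

Take B: effort 5 ≤ 11, user value 10.
No other feasible combination does better.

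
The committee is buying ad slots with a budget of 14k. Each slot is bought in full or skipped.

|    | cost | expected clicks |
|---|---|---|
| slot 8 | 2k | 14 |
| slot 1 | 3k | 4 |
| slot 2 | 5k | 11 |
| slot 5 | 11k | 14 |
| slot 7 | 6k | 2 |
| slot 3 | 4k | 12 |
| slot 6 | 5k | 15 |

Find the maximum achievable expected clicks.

Take slot 8, slot 1, slot 3, and slot 6: cost 2 + 3 + 4 + 5 = 14 ≤ 14, expected clicks 14 + 4 + 12 + 15 = 45.
No other feasible combination does better.

45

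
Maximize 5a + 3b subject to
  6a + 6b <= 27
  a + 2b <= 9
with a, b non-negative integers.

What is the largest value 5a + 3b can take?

20

(a,b)=(4,0): 6·4+6·0=24≤27, 1·4+2·0=4≤9, objective 20.
(a,b)=(3,1): 6·3+6·1=24≤27, 1·3+2·1=5≤9, objective 18.
(a,b)=(3,0): 6·3+6·0=18≤27, 1·3+2·0=3≤9, objective 15.
The best lattice point is (4,0), giving 20.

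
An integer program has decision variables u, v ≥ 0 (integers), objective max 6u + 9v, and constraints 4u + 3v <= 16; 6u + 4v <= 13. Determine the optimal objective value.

(u,v)=(0,3): 4·0+3·3=9≤16, 6·0+4·3=12≤13, objective 27.
(u,v)=(0,2): 4·0+3·2=6≤16, 6·0+4·2=8≤13, objective 18.
Maximum is 27 at (u,v)=(0,3).

27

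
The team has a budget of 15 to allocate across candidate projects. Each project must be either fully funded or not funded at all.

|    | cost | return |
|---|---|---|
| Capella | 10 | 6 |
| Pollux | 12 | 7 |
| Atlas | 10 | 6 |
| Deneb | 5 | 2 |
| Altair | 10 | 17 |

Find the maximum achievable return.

Take Deneb and Altair: cost 5 + 10 = 15 ≤ 15, return 2 + 17 = 19.
No other feasible combination does better.

19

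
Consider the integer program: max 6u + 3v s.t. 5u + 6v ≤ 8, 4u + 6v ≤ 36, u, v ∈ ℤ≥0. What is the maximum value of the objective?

6

Relaxing integrality, the LP optimum is 9.60 at (u,v) = (1.6, 0), which is not an integer point.
(u,v)=(1,0): 5·1+6·0=5≤8, 4·1+6·0=4≤36, objective 6.
(u,v)=(0,1): 5·0+6·1=6≤8, 4·0+6·1=6≤36, objective 3.
(u,v)=(0,0): 5·0+6·0=0≤8, 4·0+6·0=0≤36, objective 0.
The best lattice point is (1,0), giving 6.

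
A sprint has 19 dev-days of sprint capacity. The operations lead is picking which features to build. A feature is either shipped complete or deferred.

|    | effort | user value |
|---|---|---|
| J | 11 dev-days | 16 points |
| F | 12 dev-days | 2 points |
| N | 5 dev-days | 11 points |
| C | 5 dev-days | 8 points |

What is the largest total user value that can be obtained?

27

Allowing fractional choices, the relaxed optimum would be about 32.1, but features are indivisible.
N + C: effort 5 + 5 = 10 ≤ 19, user value 11 + 8 = 19.
J + N: effort 11 + 5 = 16 ≤ 19, user value 16 + 11 = 27.
J + C: effort 11 + 5 = 16 ≤ 19, user value 16 + 8 = 24.
Best is J and N with total user value 27.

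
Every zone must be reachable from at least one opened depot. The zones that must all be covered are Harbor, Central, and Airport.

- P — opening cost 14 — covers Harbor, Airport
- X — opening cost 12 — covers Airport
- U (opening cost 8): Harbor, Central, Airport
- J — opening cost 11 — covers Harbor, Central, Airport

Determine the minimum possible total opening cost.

This is a weighted set-cover instance.
U alone covers Harbor, Central, Airport — every zone.
Total opening cost: 8.
No cover costs less than 8.

8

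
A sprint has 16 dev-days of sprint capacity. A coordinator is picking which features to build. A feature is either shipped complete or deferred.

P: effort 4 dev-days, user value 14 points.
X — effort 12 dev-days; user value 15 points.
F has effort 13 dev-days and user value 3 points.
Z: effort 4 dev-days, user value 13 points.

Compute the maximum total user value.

29

P + X: effort 4 + 12 = 16 ≤ 16, user value 14 + 15 = 29.
X + Z: effort 12 + 4 = 16 ≤ 16, user value 15 + 13 = 28.
Best is P and X with total user value 29.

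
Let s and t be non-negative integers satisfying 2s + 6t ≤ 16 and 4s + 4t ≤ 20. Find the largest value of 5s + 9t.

Relaxing integrality, the LP optimum is 31.00 at (s,t) = (3.5, 1.5), which is not an integer point.
(s,t)=(4,1): 2·4+6·1=14≤16, 4·4+4·1=20≤20, objective 29.
(s,t)=(2,2): 2·2+6·2=16≤16, 4·2+4·2=16≤20, objective 28.
(s,t)=(5,0): 2·5+6·0=10≤16, 4·5+4·0=20≤20, objective 25.
(s,t)=(3,1): 2·3+6·1=12≤16, 4·3+4·1=16≤20, objective 24.
The best lattice point is (4,1), giving 29.

29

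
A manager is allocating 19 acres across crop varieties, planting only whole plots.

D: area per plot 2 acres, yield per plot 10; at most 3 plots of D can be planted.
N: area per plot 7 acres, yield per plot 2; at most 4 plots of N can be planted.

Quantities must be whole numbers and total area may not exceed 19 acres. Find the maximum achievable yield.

D has the best ratio (10/2); taking only D gives at most 3×10 = 30 (stopped by the supply cap of 3).
Mixing does better — 3×D and 1×N: area 13 ≤ 19, yield 3·10 + 1·2 = 32.

32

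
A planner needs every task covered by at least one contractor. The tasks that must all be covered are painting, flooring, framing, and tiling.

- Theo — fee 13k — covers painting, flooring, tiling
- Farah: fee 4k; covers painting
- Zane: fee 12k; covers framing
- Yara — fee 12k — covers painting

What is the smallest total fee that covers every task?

The greedy cost-per-new-task heuristic would pick Farah, Theo, and Zane for 29, but a cheaper cover exists.
Choose Theo and Zane: together they cover painting, flooring, framing, tiling — every task.
Total fee: 13 + 12 = 25.
No cover costs less than 25.

25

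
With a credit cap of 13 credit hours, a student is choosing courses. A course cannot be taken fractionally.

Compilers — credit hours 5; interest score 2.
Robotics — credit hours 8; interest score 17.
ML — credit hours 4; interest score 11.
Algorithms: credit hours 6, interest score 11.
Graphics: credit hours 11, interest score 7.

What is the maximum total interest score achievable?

28

Allowing fractional choices, the relaxed optimum would be about 29.8, but courses are indivisible.
Robotics + ML: credit hours 8 + 4 = 12 ≤ 13, interest score 17 + 11 = 28.
Compilers + Robotics: credit hours 5 + 8 = 13 ≤ 13, interest score 2 + 17 = 19.
ML + Algorithms: credit hours 4 + 6 = 10 ≤ 13, interest score 11 + 11 = 22.
Best is Robotics and ML with total interest score 28.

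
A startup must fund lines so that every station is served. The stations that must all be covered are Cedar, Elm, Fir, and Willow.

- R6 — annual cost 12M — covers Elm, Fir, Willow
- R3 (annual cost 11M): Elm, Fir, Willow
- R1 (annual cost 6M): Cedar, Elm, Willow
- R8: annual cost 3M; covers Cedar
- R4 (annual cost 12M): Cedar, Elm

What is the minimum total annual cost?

14

Choose R3 and R8: together they cover Cedar, Elm, Fir, Willow — every station.
Total annual cost: 11 + 3 = 14.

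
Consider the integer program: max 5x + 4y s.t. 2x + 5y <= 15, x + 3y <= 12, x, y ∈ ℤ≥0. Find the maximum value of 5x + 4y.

35

(x,y)=(7,0) is feasible, giving 35.
(x,y)=(6,0) is feasible, giving 30.
Maximum is 35 at (x,y)=(7,0).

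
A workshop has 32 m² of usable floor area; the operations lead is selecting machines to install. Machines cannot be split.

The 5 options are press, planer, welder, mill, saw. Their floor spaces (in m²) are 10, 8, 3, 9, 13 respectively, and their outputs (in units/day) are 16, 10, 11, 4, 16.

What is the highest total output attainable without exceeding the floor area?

43

Take press, welder, and saw: floor space 10 + 3 + 13 = 26 ≤ 32, output 16 + 11 + 16 = 43.
No other feasible combination does better.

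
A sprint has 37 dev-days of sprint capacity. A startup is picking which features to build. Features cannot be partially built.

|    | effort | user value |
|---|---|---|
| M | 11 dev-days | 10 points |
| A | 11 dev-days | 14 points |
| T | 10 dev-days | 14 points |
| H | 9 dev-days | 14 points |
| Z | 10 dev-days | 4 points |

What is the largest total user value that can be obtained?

42

Take A, T, and H: effort 11 + 10 + 9 = 30 ≤ 37, user value 14 + 14 + 14 = 42.
No other feasible combination does better.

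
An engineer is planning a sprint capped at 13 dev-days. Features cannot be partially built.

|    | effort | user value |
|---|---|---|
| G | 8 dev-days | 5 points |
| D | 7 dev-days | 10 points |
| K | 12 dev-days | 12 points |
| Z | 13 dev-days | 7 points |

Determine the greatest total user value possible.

Allowing fractional choices, the relaxed optimum would be about 16.0, but features are indivisible.
K: effort 12 ≤ 13, user value 12.
Z: effort 13 ≤ 13, user value 7.
D: effort 7 ≤ 13, user value 10.
Best is K with total user value 12.

12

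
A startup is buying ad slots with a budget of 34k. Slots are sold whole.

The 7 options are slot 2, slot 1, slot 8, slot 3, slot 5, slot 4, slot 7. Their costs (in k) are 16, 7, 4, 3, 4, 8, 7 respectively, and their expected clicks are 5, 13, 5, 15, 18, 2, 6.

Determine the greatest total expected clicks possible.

59

Allowing fractional choices, the relaxed optimum would be about 59.8, but ad slots are indivisible.
slot 1 + slot 8 + slot 3 + slot 5 + slot 4 + slot 7: cost 7 + 4 + 3 + 4 + 8 + 7 = 33 ≤ 34, expected clicks 13 + 5 + 15 + 18 + 2 + 6 = 59.
slot 1 + slot 8 + slot 3 + slot 5 + slot 7: cost 7 + 4 + 3 + 4 + 7 = 25 ≤ 34, expected clicks 13 + 5 + 15 + 18 + 6 = 57.
Best is slot 1, slot 8, slot 3, slot 5, slot 4, and slot 7 with total expected clicks 59.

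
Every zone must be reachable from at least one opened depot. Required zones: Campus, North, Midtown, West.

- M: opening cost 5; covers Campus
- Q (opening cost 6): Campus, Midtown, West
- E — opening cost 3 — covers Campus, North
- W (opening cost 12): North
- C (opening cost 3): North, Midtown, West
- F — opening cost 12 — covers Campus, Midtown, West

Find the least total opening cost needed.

6

Choose E and C: together they cover Campus, North, Midtown, West — every zone.
Total opening cost: 3 + 3 = 6.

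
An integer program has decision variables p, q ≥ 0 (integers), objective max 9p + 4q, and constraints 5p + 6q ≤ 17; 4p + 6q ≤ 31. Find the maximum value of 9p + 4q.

(p,q)=(3,0): 5·3+6·0=15≤17, 4·3+6·0=12≤31, objective 27.
(p,q)=(2,1): 5·2+6·1=16≤17, 4·2+6·1=14≤31, objective 22.
(p,q)=(2,0): 5·2+6·0=10≤17, 4·2+6·0=8≤31, objective 18.
Maximum is 27 at (p,q)=(3,0).

27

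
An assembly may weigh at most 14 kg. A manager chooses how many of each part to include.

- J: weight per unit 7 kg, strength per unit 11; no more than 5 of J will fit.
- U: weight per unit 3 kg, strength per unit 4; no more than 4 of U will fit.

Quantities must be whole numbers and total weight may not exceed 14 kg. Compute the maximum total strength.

This is a bounded integer knapsack.
1×J and 2×U: weight 13 ≤ 14, strength 1·11 + 2·4 = 19.
2×J: weight 14 ≤ 14, strength 2·11 = 22.
Best is 22.

22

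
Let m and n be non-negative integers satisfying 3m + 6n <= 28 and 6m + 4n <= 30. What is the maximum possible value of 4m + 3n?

21

The continuous relaxation peaks at (2.83, 3.25) with value 21.08; rounding to a feasible lattice point costs some objective.
(m,n)=(3,3): 3·3+6·3=27≤28, 6·3+4·3=30≤30, objective 21.
(m,n)=(3,2): 3·3+6·2=21≤28, 6·3+4·2=26≤30, objective 18.
(m,n)=(2,3): 3·2+6·3=24≤28, 6·2+4·3=24≤30, objective 17.
(m,n)=(1,4): 3·1+6·4=27≤28, 6·1+4·4=22≤30, objective 16.
No feasible integer point exceeds 21.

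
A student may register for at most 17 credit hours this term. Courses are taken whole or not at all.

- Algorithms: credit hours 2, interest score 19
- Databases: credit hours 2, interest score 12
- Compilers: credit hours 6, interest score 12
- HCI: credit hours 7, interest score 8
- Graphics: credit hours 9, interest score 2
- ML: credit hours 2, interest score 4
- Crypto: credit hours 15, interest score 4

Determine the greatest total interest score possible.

51

Allowing fractional choices, the relaxed optimum would be about 52.7, but courses are indivisible.
Algorithms + Databases + Compilers + HCI: credit hours 2 + 2 + 6 + 7 = 17 ≤ 17, interest score 19 + 12 + 12 + 8 = 51.
Algorithms + Databases + Compilers + ML: credit hours 2 + 2 + 6 + 2 = 12 ≤ 17, interest score 19 + 12 + 12 + 4 = 47.
Best is Algorithms, Databases, Compilers, and HCI with total interest score 51.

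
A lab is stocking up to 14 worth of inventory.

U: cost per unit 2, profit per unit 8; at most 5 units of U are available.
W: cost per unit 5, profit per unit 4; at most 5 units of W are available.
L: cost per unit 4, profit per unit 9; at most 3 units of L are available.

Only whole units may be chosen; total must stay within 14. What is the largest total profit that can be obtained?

This is a bounded integer knapsack.
5×U and 1×L: cost 14 ≤ 14, profit 5·8 + 1·9 = 49.
3×U and 2×L: cost 14 ≤ 14, profit 3·8 + 2·9 = 42.
Best is 49.

49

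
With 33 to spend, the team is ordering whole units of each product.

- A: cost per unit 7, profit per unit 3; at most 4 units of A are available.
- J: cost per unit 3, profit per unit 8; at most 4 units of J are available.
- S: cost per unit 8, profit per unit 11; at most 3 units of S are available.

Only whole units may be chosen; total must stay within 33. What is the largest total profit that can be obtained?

J has the best ratio (8/3); taking only J gives at most 4×8 = 32 (stopped by the supply cap of 4).
Mixing does better — 3×J and 3×S: cost 33 ≤ 33, profit 3·8 + 3·11 = 57.

57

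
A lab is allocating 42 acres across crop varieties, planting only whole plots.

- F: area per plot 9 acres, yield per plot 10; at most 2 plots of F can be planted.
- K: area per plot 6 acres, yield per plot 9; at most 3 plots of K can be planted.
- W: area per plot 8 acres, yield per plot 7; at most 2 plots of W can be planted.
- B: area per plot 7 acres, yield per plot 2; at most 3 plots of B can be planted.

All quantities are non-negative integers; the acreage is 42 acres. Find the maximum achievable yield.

47

Take 2×F and 3×K: area 36 ≤ 42, yield 2·10 + 3·9 = 47.
K has the best ratio (9/6) and is taken to its limit of 3; remaining capacity is filled optimally with the others.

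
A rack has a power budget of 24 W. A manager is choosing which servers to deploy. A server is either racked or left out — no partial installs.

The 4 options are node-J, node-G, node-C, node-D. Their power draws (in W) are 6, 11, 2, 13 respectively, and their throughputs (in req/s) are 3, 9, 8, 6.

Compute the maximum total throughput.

This is a 0-1 knapsack instance.
Allowing fractional choices, the relaxed optimum would be about 22.3, but servers are indivisible.
node-J + node-C + node-D: power draw 6 + 2 + 13 = 21 ≤ 24, throughput 3 + 8 + 6 = 17.
node-G + node-C: power draw 11 + 2 = 13 ≤ 24, throughput 9 + 8 = 17.
node-J + node-G + node-C: power draw 6 + 11 + 2 = 19 ≤ 24, throughput 3 + 9 + 8 = 20.
Best is node-J, node-G, and node-C with total throughput 20.

20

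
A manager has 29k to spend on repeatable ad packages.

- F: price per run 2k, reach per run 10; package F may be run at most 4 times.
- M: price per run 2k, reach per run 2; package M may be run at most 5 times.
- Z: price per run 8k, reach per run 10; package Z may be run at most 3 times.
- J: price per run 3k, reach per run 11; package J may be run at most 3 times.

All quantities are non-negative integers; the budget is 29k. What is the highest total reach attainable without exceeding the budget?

F has the best ratio (10/2); taking only F gives at most 4×10 = 40 (stopped by the supply cap of 4).
Mixing does better — 4×F, 2×M, 1×Z, and 3×J: price 29 ≤ 29, reach 4·10 + 2·2 + 1·10 + 3·11 = 87.

87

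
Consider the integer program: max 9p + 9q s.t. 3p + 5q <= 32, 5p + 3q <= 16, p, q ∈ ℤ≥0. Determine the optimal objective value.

45

(p,q)=(0,5): 3·0+5·5=25≤32, 5·0+3·5=15≤16, objective 45.
(p,q)=(0,4): 3·0+5·4=20≤32, 5·0+3·4=12≤16, objective 36.
No feasible integer point exceeds 45.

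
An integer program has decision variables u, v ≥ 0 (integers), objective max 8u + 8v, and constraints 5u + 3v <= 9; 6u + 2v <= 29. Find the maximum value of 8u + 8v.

(u,v)=(0,3): 5·0+3·3=9≤9, 6·0+2·3=6≤29, objective 24.
(u,v)=(0,2): 5·0+3·2=6≤9, 6·0+2·2=4≤29, objective 16.
No feasible integer point exceeds 24.

24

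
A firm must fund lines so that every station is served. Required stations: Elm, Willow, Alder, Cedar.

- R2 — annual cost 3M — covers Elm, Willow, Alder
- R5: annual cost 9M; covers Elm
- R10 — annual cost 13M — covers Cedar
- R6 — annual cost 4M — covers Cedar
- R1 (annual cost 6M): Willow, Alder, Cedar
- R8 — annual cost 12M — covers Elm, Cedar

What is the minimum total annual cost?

Choose R2 and R6: together they cover Elm, Willow, Alder, Cedar — every station.
Total annual cost: 3 + 4 = 7.

7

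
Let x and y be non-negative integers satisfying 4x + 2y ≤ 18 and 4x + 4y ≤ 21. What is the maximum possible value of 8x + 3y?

(x,y)=(4,1) is feasible, giving 35.
(x,y)=(4,0) is feasible, giving 32.
(x,y)=(3,2) is feasible, giving 30.
The best lattice point is (4,1), giving 35.

35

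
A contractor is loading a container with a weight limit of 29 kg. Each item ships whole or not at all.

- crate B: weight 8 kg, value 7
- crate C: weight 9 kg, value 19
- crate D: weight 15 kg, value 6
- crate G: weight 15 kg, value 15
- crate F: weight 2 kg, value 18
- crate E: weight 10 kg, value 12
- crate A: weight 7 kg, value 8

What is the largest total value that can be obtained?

Take crate C, crate F, crate E, and crate A: weight 9 + 2 + 10 + 7 = 28 ≤ 29, value 19 + 18 + 12 + 8 = 57.
No other feasible combination does better.

57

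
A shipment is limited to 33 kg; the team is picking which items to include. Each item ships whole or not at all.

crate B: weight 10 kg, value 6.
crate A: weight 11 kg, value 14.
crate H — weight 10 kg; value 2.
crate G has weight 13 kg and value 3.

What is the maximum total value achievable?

22

Treat it as a binary knapsack problem.
Take crate B, crate A, and crate H: weight 10 + 11 + 10 = 31 ≤ 33, value 6 + 14 + 2 = 22.
No other feasible combination does better.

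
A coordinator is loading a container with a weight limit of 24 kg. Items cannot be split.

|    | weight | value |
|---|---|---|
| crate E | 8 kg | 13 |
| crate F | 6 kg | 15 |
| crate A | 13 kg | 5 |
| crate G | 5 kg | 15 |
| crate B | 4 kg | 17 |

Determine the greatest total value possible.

Take crate E, crate F, crate G, and crate B: weight 8 + 6 + 5 + 4 = 23 ≤ 24, value 13 + 15 + 15 + 17 = 60.
No other feasible combination does better.

60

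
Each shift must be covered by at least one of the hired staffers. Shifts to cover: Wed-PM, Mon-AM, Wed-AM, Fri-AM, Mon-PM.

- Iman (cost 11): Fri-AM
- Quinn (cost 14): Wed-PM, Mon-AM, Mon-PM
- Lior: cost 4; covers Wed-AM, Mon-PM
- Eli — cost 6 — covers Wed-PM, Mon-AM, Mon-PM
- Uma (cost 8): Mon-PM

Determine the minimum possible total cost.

Choose Iman, Lior, and Eli: together they cover Wed-PM, Mon-AM, Wed-AM, Fri-AM, Mon-PM — every shift.
Total cost: 11 + 4 + 6 = 21.
No cover costs less than 21.

21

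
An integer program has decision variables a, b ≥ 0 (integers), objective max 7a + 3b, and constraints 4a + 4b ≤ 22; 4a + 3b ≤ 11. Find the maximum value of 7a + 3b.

17

(a,b)=(2,1): 4·2+4·1=12≤22, 4·2+3·1=11≤11, objective 17.
(a,b)=(2,0): 4·2+4·0=8≤22, 4·2+3·0=8≤11, objective 14.
(a,b)=(1,2): 4·1+4·2=12≤22, 4·1+3·2=10≤11, objective 13.
No feasible integer point exceeds 17.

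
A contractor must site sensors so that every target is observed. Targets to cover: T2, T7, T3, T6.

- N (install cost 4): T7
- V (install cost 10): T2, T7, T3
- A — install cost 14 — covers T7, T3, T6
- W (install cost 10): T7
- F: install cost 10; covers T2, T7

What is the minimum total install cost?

Choose V and A: together they cover T2, T7, T3, T6 — every target.
Total install cost: 10 + 14 = 24.
No cover costs less than 24.

24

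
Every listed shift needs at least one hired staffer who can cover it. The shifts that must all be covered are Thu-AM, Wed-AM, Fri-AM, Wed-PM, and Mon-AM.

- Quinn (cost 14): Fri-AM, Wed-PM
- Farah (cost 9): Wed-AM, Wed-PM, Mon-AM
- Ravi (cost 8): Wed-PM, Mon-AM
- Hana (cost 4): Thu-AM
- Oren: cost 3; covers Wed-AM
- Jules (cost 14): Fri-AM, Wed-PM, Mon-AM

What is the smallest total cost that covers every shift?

The greedy cost-per-new-shift heuristic would pick Farah, Hana, and Quinn for 27, but a cheaper cover exists.
Choose Hana, Oren, and Jules: together they cover Thu-AM, Wed-AM, Fri-AM, Wed-PM, Mon-AM — every shift.
Total cost: 4 + 3 + 14 = 21.
No cover costs less than 21.

21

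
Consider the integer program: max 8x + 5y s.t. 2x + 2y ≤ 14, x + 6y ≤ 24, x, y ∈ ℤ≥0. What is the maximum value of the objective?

(x,y)=(7,0) is feasible, giving 56.
(x,y)=(6,1) is feasible, giving 53.
The best lattice point is (7,0), giving 56.

56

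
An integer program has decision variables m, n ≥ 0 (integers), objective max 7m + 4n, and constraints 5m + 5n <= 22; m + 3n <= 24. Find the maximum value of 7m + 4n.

The continuous relaxation peaks at (4.4, 0) with value 30.80; rounding to a feasible lattice point costs some objective.
(m,n)=(4,0): 5·4+5·0=20≤22, 1·4+3·0=4≤24, objective 28.
(m,n)=(3,1): 5·3+5·1=20≤22, 1·3+3·1=6≤24, objective 25.
(m,n)=(3,0): 5·3+5·0=15≤22, 1·3+3·0=3≤24, objective 21.
The best lattice point is (4,0), giving 28.

28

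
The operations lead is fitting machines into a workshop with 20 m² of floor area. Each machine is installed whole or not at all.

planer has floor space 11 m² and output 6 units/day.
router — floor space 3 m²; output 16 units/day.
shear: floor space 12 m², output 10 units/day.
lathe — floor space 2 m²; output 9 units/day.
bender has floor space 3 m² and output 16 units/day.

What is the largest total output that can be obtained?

planer + router + lathe + bender: floor space 11 + 3 + 2 + 3 = 19 ≤ 20, output 6 + 16 + 9 + 16 = 47.
router + shear + lathe + bender: floor space 3 + 12 + 2 + 3 = 20 ≤ 20, output 16 + 10 + 9 + 16 = 51.
router + shear + bender: floor space 3 + 12 + 3 = 18 ≤ 20, output 16 + 10 + 16 = 42.
Best is router, shear, lathe, and bender with total output 51.

51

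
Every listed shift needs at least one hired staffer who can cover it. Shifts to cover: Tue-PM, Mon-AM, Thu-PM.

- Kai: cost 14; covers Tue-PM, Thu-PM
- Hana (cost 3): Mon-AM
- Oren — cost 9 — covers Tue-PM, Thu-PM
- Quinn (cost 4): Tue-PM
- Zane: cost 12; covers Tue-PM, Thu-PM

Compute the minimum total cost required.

The greedy cost-per-new-shift heuristic would pick Hana, Quinn, and Oren for 16, but a cheaper cover exists.
Choose Hana and Oren: together they cover Tue-PM, Mon-AM, Thu-PM — every shift.
Total cost: 3 + 9 = 12.
No cover costs less than 12.

12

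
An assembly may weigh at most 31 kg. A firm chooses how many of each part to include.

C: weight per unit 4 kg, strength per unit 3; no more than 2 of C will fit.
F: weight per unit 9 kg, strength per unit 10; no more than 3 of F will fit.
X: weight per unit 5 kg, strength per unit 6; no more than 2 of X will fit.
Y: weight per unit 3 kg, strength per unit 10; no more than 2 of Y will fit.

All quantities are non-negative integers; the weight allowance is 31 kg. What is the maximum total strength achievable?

Y has the best ratio (10/3); taking only Y gives at most 2×10 = 20 (stopped by the supply cap of 2).
Mixing does better — 2×F, 1×X, and 2×Y: weight 29 ≤ 31, strength 2·10 + 1·6 + 2·10 = 46.

46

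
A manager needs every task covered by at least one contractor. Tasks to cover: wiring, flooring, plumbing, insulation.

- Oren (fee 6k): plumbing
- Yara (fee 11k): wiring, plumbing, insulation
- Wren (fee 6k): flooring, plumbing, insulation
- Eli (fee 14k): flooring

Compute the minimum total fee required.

17

Choose Yara and Wren: together they cover wiring, flooring, plumbing, insulation — every task.
Total fee: 11 + 6 = 17.
No cover costs less than 17.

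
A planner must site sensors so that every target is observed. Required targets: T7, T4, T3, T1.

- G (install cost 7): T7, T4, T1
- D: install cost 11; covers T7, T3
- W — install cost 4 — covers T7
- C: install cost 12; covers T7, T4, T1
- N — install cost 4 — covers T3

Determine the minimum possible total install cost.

This is an integer covering problem.
Choose G and N: together they cover T7, T4, T3, T1 — every target.
Total install cost: 7 + 4 = 11.
No cover costs less than 11.

11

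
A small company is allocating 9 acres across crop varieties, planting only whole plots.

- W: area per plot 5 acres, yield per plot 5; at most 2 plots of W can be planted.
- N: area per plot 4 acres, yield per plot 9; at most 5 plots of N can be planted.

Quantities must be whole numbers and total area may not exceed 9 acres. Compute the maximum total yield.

18

N has the best ratio (9/4); taking only N gives at most 2×9 = 18 (stopped by the area limit).
Optimal: 2×N: area 8 ≤ 9, yield 2·9 = 18.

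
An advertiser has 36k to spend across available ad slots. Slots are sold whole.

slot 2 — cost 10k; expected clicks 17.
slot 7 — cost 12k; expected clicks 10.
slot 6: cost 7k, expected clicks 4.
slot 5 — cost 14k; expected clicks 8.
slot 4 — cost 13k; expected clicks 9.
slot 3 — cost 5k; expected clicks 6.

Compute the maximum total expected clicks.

37

This is an integer program with binary decision variables.
Allowing fractional choices, the relaxed optimum would be about 39.2, but ad slots are indivisible.
slot 2 + slot 7 + slot 6 + slot 3: cost 10 + 12 + 7 + 5 = 34 ≤ 36, expected clicks 17 + 10 + 4 + 6 = 37.
slot 2 + slot 7 + slot 4: cost 10 + 12 + 13 = 35 ≤ 36, expected clicks 17 + 10 + 9 = 36.
Best is slot 2, slot 7, slot 6, and slot 3 with total expected clicks 37.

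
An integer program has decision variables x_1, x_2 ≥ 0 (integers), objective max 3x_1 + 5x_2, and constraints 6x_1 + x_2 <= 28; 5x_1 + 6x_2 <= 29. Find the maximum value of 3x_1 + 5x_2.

23

(x_1,x_2)=(1,4): 6·1+1·4=10≤28, 5·1+6·4=29≤29, objective 23.
(x_1,x_2)=(2,3): 6·2+1·3=15≤28, 5·2+6·3=28≤29, objective 21.
(x_1,x_2)=(0,4): 6·0+1·4=4≤28, 5·0+6·4=24≤29, objective 20.
Maximum is 23 at (x_1,x_2)=(1,4).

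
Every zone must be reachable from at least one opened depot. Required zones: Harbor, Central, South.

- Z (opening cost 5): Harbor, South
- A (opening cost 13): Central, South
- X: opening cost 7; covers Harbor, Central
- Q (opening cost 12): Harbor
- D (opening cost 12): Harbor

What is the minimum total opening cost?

12

Choose Z and X: together they cover Harbor, Central, South — every zone.
Total opening cost: 5 + 7 = 12.
No cover costs less than 12.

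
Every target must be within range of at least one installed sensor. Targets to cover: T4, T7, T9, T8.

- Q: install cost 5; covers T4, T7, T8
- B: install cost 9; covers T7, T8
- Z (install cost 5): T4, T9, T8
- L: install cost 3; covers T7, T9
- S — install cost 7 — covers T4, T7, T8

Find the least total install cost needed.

Choose Q and L: together they cover T4, T7, T9, T8 — every target.
Total install cost: 5 + 3 = 8.

8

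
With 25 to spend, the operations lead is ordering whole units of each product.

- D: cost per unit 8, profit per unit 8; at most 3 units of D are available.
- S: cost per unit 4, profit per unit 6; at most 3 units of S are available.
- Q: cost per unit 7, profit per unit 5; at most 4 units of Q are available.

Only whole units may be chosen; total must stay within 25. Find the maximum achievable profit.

Take 2×D and 2×S: cost 24 ≤ 25, profit 2·8 + 2·6 = 28.
No other integer combination yields more.

28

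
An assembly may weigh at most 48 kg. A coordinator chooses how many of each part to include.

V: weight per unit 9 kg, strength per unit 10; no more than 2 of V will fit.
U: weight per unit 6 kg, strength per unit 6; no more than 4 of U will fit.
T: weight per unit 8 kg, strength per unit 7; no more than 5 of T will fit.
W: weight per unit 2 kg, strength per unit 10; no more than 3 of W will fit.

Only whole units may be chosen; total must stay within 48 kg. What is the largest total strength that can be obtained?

Take 2×V, 4×U, and 3×W: weight 48 ≤ 48, strength 2·10 + 4·6 + 3·10 = 74.
W has the best ratio (10/2) and is taken to its limit of 3; remaining capacity is filled optimally with the others.

74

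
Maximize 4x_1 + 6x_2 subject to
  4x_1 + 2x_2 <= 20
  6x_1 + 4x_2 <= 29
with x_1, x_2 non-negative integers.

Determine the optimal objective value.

42

Relaxing integrality, the LP optimum is 43.50 at (x_1,x_2) = (0, 7.25), which is not an integer point.
(x_1,x_2)=(0,7): 4·0+2·7=14≤20, 6·0+4·7=28≤29, objective 42.
(x_1,x_2)=(0,6): 4·0+2·6=12≤20, 6·0+4·6=24≤29, objective 36.
No feasible integer point exceeds 42.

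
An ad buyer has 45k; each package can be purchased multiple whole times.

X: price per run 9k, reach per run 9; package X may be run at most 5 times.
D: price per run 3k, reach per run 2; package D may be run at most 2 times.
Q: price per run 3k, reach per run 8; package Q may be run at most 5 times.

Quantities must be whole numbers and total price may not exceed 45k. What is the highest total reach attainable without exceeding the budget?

69

This is a bounded integer knapsack.
Take 3×X, 1×D, and 5×Q: price 45 ≤ 45, reach 3·9 + 1·2 + 5·8 = 69.
Q has the best ratio (8/3) and is taken to its limit of 5; remaining capacity is filled optimally with the others.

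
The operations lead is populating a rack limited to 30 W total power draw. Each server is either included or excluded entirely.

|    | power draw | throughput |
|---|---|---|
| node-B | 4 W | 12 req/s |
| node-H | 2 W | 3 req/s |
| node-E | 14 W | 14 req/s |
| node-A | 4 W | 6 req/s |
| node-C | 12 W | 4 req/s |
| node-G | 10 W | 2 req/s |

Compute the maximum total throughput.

35

node-B + node-E + node-A: power draw 4 + 14 + 4 = 22 ≤ 30, throughput 12 + 14 + 6 = 32.
node-B + node-H + node-E + node-A: power draw 4 + 2 + 14 + 4 = 24 ≤ 30, throughput 12 + 3 + 14 + 6 = 35.
Best is node-B, node-H, node-E, and node-A with total throughput 35.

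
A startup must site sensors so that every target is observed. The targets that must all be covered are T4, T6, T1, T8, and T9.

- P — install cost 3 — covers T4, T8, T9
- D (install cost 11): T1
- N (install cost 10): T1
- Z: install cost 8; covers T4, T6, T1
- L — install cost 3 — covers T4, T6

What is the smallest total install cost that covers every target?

11

The greedy cost-per-new-target heuristic would pick P, L, and Z for 14, but a cheaper cover exists.
Choose P and Z: together they cover T4, T6, T1, T8, T9 — every target.
Total install cost: 3 + 8 = 11.
No cover costs less than 11.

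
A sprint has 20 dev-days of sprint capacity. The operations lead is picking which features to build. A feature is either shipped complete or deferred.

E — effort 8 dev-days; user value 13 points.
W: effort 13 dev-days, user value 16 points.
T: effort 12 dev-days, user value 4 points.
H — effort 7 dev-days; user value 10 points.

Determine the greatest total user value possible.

Take W and H: effort 13 + 7 = 20 ≤ 20, user value 16 + 10 = 26.
No other feasible combination does better.

26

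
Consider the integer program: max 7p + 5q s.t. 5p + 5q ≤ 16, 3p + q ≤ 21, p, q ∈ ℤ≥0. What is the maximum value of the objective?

21

(p,q)=(3,0) is feasible, giving 21.
(p,q)=(2,1) is feasible, giving 19.
(p,q)=(2,0) is feasible, giving 14.
Maximum is 21 at (p,q)=(3,0).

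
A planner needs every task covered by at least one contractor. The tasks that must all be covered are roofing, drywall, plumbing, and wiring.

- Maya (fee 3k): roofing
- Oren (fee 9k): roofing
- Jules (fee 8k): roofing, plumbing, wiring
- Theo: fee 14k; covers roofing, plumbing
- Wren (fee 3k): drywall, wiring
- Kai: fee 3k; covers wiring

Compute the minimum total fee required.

Choose Jules and Wren: together they cover roofing, drywall, plumbing, wiring — every task.
Total fee: 8 + 3 = 11.

11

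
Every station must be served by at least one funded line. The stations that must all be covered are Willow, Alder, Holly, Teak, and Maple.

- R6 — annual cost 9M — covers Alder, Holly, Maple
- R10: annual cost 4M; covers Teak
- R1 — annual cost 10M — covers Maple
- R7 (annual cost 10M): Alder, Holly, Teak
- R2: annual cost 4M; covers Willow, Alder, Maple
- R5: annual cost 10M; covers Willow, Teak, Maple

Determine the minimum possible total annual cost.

The greedy cost-per-new-station heuristic would pick R2, R10, and R6 for 17, but a cheaper cover exists.
Choose R7 and R2: together they cover Willow, Alder, Holly, Teak, Maple — every station.
Total annual cost: 10 + 4 = 14.
No cover costs less than 14.

14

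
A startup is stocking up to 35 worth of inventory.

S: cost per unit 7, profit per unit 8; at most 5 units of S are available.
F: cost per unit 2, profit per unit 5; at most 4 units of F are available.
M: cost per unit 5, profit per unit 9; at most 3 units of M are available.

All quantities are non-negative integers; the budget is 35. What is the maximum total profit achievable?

This is a bounded integer knapsack.
Take 2×S, 3×F, and 3×M: cost 35 ≤ 35, profit 2·8 + 3·5 + 3·9 = 58.
No other integer combination yields more.

58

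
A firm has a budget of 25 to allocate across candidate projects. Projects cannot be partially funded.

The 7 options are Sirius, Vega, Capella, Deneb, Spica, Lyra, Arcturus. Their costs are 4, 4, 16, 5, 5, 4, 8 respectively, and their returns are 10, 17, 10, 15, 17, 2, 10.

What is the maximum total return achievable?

Sirius + Vega + Deneb + Spica + Lyra: cost 4 + 4 + 5 + 5 + 4 = 22 ≤ 25, return 10 + 17 + 15 + 17 + 2 = 61.
Sirius + Vega + Deneb + Spica: cost 4 + 4 + 5 + 5 = 18 ≤ 25, return 10 + 17 + 15 + 17 = 59.
Vega + Deneb + Spica + Arcturus: cost 4 + 5 + 5 + 8 = 22 ≤ 25, return 17 + 15 + 17 + 10 = 59.
Best is Sirius, Vega, Deneb, Spica, and Lyra with total return 61.

61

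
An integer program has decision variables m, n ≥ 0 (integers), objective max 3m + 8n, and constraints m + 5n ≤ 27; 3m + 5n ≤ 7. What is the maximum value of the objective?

8

The continuous relaxation peaks at (0, 1.4) with value 11.20; rounding to a feasible lattice point costs some objective.
(m,n)=(0,1): 1·0+5·1=5≤27, 3·0+5·1=5≤7, objective 8.
(m,n)=(1,0): 1·1+5·0=1≤27, 3·1+5·0=3≤7, objective 3.
(m,n)=(0,0): 1·0+5·0=0≤27, 3·0+5·0=0≤7, objective 0.
No feasible integer point exceeds 8.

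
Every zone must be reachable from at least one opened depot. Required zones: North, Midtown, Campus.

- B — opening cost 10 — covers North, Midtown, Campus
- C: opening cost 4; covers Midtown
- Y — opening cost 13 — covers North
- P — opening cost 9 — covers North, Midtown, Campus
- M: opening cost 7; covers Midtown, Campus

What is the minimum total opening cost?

This is an integer covering problem.
P alone covers North, Midtown, Campus — every zone.
Total opening cost: 9.
No cover costs less than 9.

9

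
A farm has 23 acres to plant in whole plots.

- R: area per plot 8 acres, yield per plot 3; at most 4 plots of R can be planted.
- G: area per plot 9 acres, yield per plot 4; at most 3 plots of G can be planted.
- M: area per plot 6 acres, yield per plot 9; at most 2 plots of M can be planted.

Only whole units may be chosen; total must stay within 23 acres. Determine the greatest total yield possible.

22

This is a bounded integer knapsack.
M has the best ratio (9/6); taking only M gives at most 2×9 = 18 (stopped by the supply cap of 2).
Mixing does better — 1×G and 2×M: area 21 ≤ 23, yield 1·4 + 2·9 = 22.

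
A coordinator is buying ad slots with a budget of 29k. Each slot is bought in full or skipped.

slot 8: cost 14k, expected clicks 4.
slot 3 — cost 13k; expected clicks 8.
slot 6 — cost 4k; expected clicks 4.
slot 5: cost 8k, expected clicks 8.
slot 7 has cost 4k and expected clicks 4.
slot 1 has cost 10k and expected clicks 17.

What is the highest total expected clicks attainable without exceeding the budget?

This is a 0-1 knapsack instance.
Take slot 6, slot 5, slot 7, and slot 1: cost 4 + 8 + 4 + 10 = 26 ≤ 29, expected clicks 4 + 8 + 4 + 17 = 33.
No other feasible combination does better.

33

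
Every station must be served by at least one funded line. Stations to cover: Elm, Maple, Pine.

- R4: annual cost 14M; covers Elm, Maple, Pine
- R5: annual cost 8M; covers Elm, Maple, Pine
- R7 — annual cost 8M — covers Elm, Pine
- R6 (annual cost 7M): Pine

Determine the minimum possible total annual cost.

R5 alone covers Elm, Maple, Pine — every station.
Total annual cost: 8.
No cover costs less than 8.

8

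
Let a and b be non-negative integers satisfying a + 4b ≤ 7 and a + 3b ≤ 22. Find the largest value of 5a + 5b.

35

(a,b)=(7,0) is feasible, giving 35.
(a,b)=(6,0) is feasible, giving 30.
The best lattice point is (7,0), giving 35.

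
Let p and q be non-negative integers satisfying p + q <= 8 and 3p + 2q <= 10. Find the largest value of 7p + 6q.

30

(p,q)=(0,5): 1·0+1·5=5≤8, 3·0+2·5=10≤10, objective 30.
(p,q)=(0,4): 1·0+1·4=4≤8, 3·0+2·4=8≤10, objective 24.
No feasible integer point exceeds 30.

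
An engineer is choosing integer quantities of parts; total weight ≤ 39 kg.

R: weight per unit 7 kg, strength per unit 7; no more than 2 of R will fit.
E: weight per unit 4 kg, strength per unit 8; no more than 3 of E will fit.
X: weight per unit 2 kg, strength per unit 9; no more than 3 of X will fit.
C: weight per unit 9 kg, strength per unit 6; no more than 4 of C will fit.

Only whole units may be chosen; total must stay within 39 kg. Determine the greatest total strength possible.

X has the best ratio (9/2); taking only X gives at most 3×9 = 27 (stopped by the supply cap of 3).
Mixing does better — 2×R, 3×E, and 3×X: weight 32 ≤ 39, strength 2·7 + 3·8 + 3·9 = 65.

65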